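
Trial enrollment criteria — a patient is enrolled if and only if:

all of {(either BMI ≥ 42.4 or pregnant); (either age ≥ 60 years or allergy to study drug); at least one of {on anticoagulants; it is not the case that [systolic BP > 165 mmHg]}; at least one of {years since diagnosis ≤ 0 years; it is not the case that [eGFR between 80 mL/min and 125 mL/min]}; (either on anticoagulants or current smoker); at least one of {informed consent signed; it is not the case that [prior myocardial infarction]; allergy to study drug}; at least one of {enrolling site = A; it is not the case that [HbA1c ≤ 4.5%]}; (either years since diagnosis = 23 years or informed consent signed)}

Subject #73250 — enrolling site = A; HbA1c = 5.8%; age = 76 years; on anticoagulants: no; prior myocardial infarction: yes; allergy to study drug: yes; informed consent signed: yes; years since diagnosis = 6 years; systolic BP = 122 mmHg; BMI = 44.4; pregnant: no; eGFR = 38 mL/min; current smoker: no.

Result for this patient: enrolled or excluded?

Excluded

Atomic conditions:
  BMI ≥ 42.4: 44.4 ≥ 42.4 is true
  pregnant: no → false
  age ≥ 60 years: 76 ≥ 60 is true
  allergy to study drug: yes → true
  on anticoagulants: no → false
  systolic BP > 165 mmHg: 122 > 165 is false
  years since diagnosis ≤ 0 years: 6 ≤ 0 is false
  eGFR between 80 mL/min and 125 mL/min: 38 in [80, 125] is false
  current smoker: no → false
  informed consent signed: yes → true
  prior myocardial infarction: yes → true
  enrolling site = A: A == A is true
  HbA1c ≤ 4.5%: 5.8 ≤ 4.5 is false
  years since diagnosis = 23 years: 6 == 23 is false
Combine:
[1] true OR false = true
[2] true OR true = true
[3.2] NOT false = true
[3] false OR true = true
[4.2] NOT false = true
[4] false OR true = true
[5] false OR false = false
[6.2] NOT true = false
[6] true OR false OR true = true
[7.2] NOT false = true
[7] true OR true = true
[8] false OR true = true
[root] true AND true AND true AND true AND false AND true AND true AND true = false
Overall: false → excluded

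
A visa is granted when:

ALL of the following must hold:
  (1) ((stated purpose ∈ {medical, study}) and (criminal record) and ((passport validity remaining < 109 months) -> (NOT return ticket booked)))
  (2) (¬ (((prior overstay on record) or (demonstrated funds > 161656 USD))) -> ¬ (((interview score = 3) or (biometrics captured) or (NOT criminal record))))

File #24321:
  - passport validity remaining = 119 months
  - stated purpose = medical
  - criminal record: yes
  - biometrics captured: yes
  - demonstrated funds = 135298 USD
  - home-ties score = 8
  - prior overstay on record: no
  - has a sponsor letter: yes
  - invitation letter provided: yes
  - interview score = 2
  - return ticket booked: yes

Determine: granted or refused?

Atomic conditions:
  stated purpose ∈ {medical, study}: medical is in the set → true
  criminal record: yes → true
  passport validity remaining < 109 months: 119 < 109 is false
  NOT return ticket booked: yes → false
  prior overstay on record: no → false
  demonstrated funds > 161656 USD: 135298 > 161656 is false
  interview score = 3: 2 == 3 is false
  biometrics captured: yes → true
  NOT criminal record: yes → false
Combine:
[1.3] false → false (antecedent false ⇒ implication holds) = true
[1] true AND true AND true = true
[2.1.1] false OR false = false
[2.1] NOT false = true
[2.2.1] false OR true OR false = true
[2.2] NOT true = false
[2] true → false = false
[root] true AND false = false
Overall: false → refused

Refused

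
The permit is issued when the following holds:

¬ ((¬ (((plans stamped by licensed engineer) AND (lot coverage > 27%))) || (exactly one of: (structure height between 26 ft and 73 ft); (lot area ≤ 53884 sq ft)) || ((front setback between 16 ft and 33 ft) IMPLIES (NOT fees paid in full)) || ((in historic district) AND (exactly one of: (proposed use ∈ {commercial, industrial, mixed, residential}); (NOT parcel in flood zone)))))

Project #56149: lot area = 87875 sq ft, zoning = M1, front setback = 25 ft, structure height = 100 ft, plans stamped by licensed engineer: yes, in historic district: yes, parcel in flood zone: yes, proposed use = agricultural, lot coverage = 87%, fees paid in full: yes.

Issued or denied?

Issued

Atomic conditions:
  plans stamped by licensed engineer: yes → true
  lot coverage > 27%: 87 > 27 is true
  structure height between 26 ft and 73 ft: 100 in [26, 73] is false
  lot area ≤ 53884 sq ft: 87875 ≤ 53884 is false
  front setback between 16 ft and 33 ft: 25 in [16, 33] is true
  NOT fees paid in full: yes → false
  in historic district: yes → true
  proposed use ∈ {commercial, industrial, mixed, residential}: agricultural is not in the set → false
  NOT parcel in flood zone: yes → false
Combine:
[1.1.1] true AND true = true
[1.1] NOT true = false
[1.2] exactly-one(false, false) = false
[1.3] true → false = false
[1.4.2] exactly-one(false, false) = false
[1.4] true AND false = false
[1] false OR false OR false OR false = false
[root] NOT false = true
Overall: true → issued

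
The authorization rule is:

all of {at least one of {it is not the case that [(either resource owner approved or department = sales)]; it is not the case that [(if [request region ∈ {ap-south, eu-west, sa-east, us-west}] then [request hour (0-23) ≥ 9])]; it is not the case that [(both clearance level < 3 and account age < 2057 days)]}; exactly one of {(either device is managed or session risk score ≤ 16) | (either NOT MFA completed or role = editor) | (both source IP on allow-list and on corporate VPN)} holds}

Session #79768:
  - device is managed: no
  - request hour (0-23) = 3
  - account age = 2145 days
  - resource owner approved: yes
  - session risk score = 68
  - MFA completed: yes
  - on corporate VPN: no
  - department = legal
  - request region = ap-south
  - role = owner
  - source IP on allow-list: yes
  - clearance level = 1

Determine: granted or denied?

Denied

Atomic conditions:
  resource owner approved: yes → true
  department = sales: legal == sales is false
  request region ∈ {ap-south, eu-west, sa-east, us-west}: ap-south is in the set → true
  request hour (0-23) ≥ 9: 3 ≥ 9 is false
  clearance level < 3: 1 < 3 is true
  account age < 2057 days: 2145 < 2057 is false
  device is managed: no → false
  session risk score ≤ 16: 68 ≤ 16 is false
  NOT MFA completed: yes → false
  role = editor: owner == editor is false
  source IP on allow-list: yes → true
  on corporate VPN: no → false
Combine:
[1.1.1] true OR false = true
[1.1] NOT true = false
[1.2.1] true → false = false
[1.2] NOT false = true
[1.3.1] true AND false = false
[1.3] NOT false = true
[1] false OR true OR true = true
[2.1] false OR false = false
[2.2] false OR false = false
[2.3] true AND false = false
[2] exactly-one(false, false, false) = false
[root] true AND false = false
Overall: false → denied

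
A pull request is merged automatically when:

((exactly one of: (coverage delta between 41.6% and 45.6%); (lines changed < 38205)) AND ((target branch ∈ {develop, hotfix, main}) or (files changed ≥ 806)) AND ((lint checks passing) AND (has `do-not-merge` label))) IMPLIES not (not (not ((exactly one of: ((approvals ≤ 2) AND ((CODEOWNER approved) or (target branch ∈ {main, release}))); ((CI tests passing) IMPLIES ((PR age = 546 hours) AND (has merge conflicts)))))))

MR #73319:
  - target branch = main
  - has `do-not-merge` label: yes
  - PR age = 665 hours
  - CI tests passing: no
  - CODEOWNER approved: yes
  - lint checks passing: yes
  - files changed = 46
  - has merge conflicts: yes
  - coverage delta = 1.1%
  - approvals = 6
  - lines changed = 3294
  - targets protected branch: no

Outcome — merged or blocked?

Blocked

Atomic conditions:
  coverage delta between 41.6% and 45.6%: 1.1 in [41.6, 45.6] is false
  lines changed < 38205: 3294 < 38205 is true
  target branch ∈ {develop, hotfix, main}: main is in the set → true
  files changed ≥ 806: 46 ≥ 806 is false
  lint checks passing: yes → true
  has `do-not-merge` label: yes → true
  approvals ≤ 2: 6 ≤ 2 is false
  CODEOWNER approved: yes → true
  target branch ∈ {main, release}: main is in the set → true
  CI tests passing: no → false
  PR age = 546 hours: 665 == 546 is false
  has merge conflicts: yes → true
Combine:
[1.1] exactly-one(false, true) = true
[1.2] true OR false = true
[1.3] true AND true = true
[1] true AND true AND true = true
[2.1.1.1.1.2] true OR true = true
[2.1.1.1.1] false AND true = false
[2.1.1.1.2.2] false AND true = false
[2.1.1.1.2] false → false (antecedent false ⇒ implication holds) = true
[2.1.1.1] exactly-one(false, true) = true
[2.1.1] NOT true = false
[2.1] NOT false = true
[2] NOT true = false
[root] true → false = false
Overall: false → blocked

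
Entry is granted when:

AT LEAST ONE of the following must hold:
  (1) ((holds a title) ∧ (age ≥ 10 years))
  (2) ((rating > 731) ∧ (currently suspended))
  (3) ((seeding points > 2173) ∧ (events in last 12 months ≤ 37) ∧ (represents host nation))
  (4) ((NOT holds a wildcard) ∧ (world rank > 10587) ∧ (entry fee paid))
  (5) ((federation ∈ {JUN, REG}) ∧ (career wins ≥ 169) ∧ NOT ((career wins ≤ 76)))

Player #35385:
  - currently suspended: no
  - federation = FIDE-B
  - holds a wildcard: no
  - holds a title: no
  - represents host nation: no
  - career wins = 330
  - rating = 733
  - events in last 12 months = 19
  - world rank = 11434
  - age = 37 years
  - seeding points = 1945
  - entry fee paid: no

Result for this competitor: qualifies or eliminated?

Eliminated

Atomic conditions:
  holds a title: no → false
  age ≥ 10 years: 37 ≥ 10 is true
  rating > 731: 733 > 731 is true
  currently suspended: no → false
  seeding points > 2173: 1945 > 2173 is false
  events in last 12 months ≤ 37: 19 ≤ 37 is true
  represents host nation: no → false
  NOT holds a wildcard: no → true
  world rank > 10587: 11434 > 10587 is true
  entry fee paid: no → false
  federation ∈ {JUN, REG}: FIDE-B is not in the set → false
  career wins ≥ 169: 330 ≥ 169 is true
  career wins ≤ 76: 330 ≤ 76 is false
Combine:
[1] false AND true = false
[2] true AND false = false
[3] false AND true AND false = false
[4] true AND true AND false = false
[5.3] NOT false = true
[5] false AND true AND true = false
[root] false OR false OR false OR false OR false = false
Overall: false → eliminated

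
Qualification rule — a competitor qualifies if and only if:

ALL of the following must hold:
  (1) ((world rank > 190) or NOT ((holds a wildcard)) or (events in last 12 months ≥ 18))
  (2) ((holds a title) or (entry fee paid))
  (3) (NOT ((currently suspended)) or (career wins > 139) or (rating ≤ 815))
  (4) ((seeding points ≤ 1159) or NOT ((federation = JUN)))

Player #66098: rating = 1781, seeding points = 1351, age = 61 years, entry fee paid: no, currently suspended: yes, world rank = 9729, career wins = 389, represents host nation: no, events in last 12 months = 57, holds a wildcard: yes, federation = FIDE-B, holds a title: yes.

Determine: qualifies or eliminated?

Qualifies

Atomic conditions:
  world rank > 190: 9729 > 190 is true
  holds a wildcard: yes → true
  events in last 12 months ≥ 18: 57 ≥ 18 is true
  holds a title: yes → true
  entry fee paid: no → false
  currently suspended: yes → true
  career wins > 139: 389 > 139 is true
  rating ≤ 815: 1781 ≤ 815 is false
  seeding points ≤ 1159: 1351 ≤ 1159 is false
  federation = JUN: FIDE-B == JUN is false
Combine:
[1.2] NOT true = false
[1] true OR false OR true = true
[2] true OR false = true
[3.1] NOT true = false
[3] false OR true OR false = true
[4.2] NOT false = true
[4] false OR true = true
[root] true AND true AND true AND true = true
Overall: true → qualifies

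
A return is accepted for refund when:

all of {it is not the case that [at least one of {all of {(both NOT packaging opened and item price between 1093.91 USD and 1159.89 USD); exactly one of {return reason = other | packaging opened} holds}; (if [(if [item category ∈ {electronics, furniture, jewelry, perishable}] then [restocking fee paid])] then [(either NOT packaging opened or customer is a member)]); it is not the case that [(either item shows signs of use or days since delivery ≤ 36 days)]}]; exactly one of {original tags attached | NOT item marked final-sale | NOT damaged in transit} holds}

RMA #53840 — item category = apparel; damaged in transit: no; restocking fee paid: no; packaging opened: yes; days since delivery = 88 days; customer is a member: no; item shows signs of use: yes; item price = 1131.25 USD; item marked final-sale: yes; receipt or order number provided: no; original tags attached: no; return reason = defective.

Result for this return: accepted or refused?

Atomic conditions:
  NOT packaging opened: yes → false
  item price between 1093.91 USD and 1159.89 USD: 1131.25 in [1093.91, 1159.89] is true
  return reason = other: defective == other is false
  packaging opened: yes → true
  item category ∈ {electronics, furniture, jewelry, perishable}: apparel is not in the set → false
  restocking fee paid: no → false
  customer is a member: no → false
  item shows signs of use: yes → true
  days since delivery ≤ 36 days: 88 ≤ 36 is false
  original tags attached: no → false
  NOT item marked final-sale: yes → false
  NOT damaged in transit: no → true
Combine:
[1.1.1.1] false AND true = false
[1.1.1.2] exactly-one(false, true) = true
[1.1.1] false AND true = false
[1.1.2.1] false → false (antecedent false ⇒ implication holds) = true
[1.1.2.2] false OR false = false
[1.1.2] true → false = false
[1.1.3.1] true OR false = true
[1.1.3] NOT true = false
[1.1] false OR false OR false = false
[1] NOT false = true
[2] exactly-one(false, false, true) = true
[root] true AND true = true
Overall: true → accepted

Accepted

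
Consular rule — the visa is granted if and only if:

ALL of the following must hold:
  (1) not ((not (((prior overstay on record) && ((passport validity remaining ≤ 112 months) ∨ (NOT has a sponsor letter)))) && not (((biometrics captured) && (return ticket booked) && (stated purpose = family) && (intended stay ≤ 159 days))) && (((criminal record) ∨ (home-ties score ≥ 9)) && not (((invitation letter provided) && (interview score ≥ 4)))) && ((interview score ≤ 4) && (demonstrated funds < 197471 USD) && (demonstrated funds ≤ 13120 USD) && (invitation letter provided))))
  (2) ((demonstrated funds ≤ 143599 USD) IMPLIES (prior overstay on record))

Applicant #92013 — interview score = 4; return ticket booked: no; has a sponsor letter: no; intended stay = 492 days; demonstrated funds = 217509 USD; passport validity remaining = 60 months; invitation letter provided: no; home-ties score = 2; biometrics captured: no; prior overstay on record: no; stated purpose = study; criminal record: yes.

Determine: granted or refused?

Granted

Atomic conditions:
  prior overstay on record: no → false
  passport validity remaining ≤ 112 months: 60 ≤ 112 is true
  NOT has a sponsor letter: no → true
  biometrics captured: no → false
  return ticket booked: no → false
  stated purpose = family: study == family is false
  intended stay ≤ 159 days: 492 ≤ 159 is false
  criminal record: yes → true
  home-ties score ≥ 9: 2 ≥ 9 is false
  invitation letter provided: no → false
  interview score ≥ 4: 4 ≥ 4 is true
  interview score ≤ 4: 4 ≤ 4 is true
  demonstrated funds < 197471 USD: 217509 < 197471 is false
  demonstrated funds ≤ 13120 USD: 217509 ≤ 13120 is false
  demonstrated funds ≤ 143599 USD: 217509 ≤ 143599 is false
Combine:
[1.1.1.1.2] true OR true = true
[1.1.1.1] false AND true = false
[1.1.1] NOT false = true
[1.1.2.1] false AND false AND false AND false = false
[1.1.2] NOT false = true
[1.1.3.1] true OR false = true
[1.1.3.2.1] false AND true = false
[1.1.3.2] NOT false = true
[1.1.3] true AND true = true
[1.1.4] true AND false AND false AND false = false
[1.1] true AND true AND true AND false = false
[1] NOT false = true
[2] false → false (antecedent false ⇒ implication holds) = true
[root] true AND true = true
Overall: true → granted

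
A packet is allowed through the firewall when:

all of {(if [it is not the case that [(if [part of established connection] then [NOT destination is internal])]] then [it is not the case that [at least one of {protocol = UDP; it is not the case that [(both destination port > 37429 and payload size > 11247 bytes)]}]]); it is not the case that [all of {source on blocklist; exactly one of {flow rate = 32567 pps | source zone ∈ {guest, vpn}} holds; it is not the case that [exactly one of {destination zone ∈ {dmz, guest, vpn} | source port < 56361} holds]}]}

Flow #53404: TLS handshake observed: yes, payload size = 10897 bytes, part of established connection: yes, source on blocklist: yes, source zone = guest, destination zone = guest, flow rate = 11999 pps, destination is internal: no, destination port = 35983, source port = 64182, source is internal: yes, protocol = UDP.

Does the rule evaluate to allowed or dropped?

Allowed

Atomic conditions:
  part of established connection: yes → true
  NOT destination is internal: no → true
  protocol = UDP: UDP == UDP is true
  destination port > 37429: 35983 > 37429 is false
  payload size > 11247 bytes: 10897 > 11247 is false
  source on blocklist: yes → true
  flow rate = 32567 pps: 11999 == 32567 is false
  source zone ∈ {guest, vpn}: guest is in the set → true
  destination zone ∈ {dmz, guest, vpn}: guest is in the set → true
  source port < 56361: 64182 < 56361 is false
Combine:
[1.1.1] true → true = true
[1.1] NOT true = false
[1.2.1.2.1] false AND false = false
[1.2.1.2] NOT false = true
[1.2.1] true OR true = true
[1.2] NOT true = false
[1] false → false (antecedent false ⇒ implication holds) = true
[2.1.2] exactly-one(false, true) = true
[2.1.3.1] exactly-one(true, false) = true
[2.1.3] NOT true = false
[2.1] true AND true AND false = false
[2] NOT false = true
[root] true AND true = true
Overall: true → allowed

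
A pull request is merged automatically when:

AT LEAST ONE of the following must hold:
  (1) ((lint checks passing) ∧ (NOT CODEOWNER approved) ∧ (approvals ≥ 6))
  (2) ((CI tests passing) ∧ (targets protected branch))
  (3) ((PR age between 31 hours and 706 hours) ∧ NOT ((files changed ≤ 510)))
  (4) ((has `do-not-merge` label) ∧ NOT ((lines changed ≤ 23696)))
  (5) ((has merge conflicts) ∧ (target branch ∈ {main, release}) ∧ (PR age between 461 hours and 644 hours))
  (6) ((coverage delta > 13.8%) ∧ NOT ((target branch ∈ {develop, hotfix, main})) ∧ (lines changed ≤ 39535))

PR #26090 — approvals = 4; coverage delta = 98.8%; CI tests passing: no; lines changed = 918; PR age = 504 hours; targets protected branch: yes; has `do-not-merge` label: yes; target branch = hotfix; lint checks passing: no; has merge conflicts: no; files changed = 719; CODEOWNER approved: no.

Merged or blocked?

Atomic conditions:
  lint checks passing: no → false
  NOT CODEOWNER approved: no → true
  approvals ≥ 6: 4 ≥ 6 is false
  CI tests passing: no → false
  targets protected branch: yes → true
  PR age between 31 hours and 706 hours: 504 in [31, 706] is true
  files changed ≤ 510: 719 ≤ 510 is false
  has `do-not-merge` label: yes → true
  lines changed ≤ 23696: 918 ≤ 23696 is true
  has merge conflicts: no → false
  target branch ∈ {main, release}: hotfix is not in the set → false
  PR age between 461 hours and 644 hours: 504 in [461, 644] is true
  coverage delta > 13.8%: 98.8 > 13.8 is true
  target branch ∈ {develop, hotfix, main}: hotfix is in the set → true
  lines changed ≤ 39535: 918 ≤ 39535 is true
Combine:
[1] false AND true AND false = false
[2] false AND true = false
[3.2] NOT false = true
[3] true AND true = true
[4.2] NOT true = false
[4] true AND false = false
[5] false AND false AND true = false
[6.2] NOT true = false
[6] true AND false AND true = false
[root] false OR false OR true OR false OR false OR false = true
Overall: true → merged

Merged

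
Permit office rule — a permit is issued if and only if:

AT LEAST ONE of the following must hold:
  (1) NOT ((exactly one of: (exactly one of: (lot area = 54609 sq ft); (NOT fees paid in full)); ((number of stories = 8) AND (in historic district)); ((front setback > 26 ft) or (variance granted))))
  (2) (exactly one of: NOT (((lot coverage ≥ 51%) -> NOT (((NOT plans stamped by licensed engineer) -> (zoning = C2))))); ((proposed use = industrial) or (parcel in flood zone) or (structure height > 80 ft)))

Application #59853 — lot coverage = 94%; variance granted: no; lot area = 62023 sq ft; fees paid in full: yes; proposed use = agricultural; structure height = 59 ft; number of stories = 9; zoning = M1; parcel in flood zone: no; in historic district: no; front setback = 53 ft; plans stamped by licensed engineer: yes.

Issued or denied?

Atomic conditions:
  lot area = 54609 sq ft: 62023 == 54609 is false
  NOT fees paid in full: yes → false
  number of stories = 8: 9 == 8 is false
  in historic district: no → false
  front setback > 26 ft: 53 > 26 is true
  variance granted: no → false
  lot coverage ≥ 51%: 94 ≥ 51 is true
  NOT plans stamped by licensed engineer: yes → false
  zoning = C2: M1 == C2 is false
  proposed use = industrial: agricultural == industrial is false
  parcel in flood zone: no → false
  structure height > 80 ft: 59 > 80 is false
Combine:
[1.1.1] exactly-one(false, false) = false
[1.1.2] false AND false = false
[1.1.3] true OR false = true
[1.1] exactly-one(false, false, true) = true
[1] NOT true = false
[2.1.1.2.1] false → false (antecedent false ⇒ implication holds) = true
[2.1.1.2] NOT true = false
[2.1.1] true → false = false
[2.1] NOT false = true
[2.2] false OR false OR false = false
[2] exactly-one(true, false) = true
[root] false OR true = true
Overall: true → issued

Issued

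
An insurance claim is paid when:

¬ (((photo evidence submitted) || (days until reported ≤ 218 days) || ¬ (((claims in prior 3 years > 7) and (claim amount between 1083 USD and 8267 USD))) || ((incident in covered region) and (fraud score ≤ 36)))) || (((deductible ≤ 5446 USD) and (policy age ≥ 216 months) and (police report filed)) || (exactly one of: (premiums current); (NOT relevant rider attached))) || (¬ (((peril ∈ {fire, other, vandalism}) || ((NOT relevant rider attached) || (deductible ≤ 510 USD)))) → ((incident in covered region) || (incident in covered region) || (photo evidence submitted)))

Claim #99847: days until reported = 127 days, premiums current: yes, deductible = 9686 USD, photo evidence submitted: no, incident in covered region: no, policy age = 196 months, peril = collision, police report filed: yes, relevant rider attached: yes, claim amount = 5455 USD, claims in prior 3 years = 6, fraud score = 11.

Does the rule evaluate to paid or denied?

Atomic conditions:
  photo evidence submitted: no → false
  days until reported ≤ 218 days: 127 ≤ 218 is true
  claims in prior 3 years > 7: 6 > 7 is false
  claim amount between 1083 USD and 8267 USD: 5455 in [1083, 8267] is true
  incident in covered region: no → false
  fraud score ≤ 36: 11 ≤ 36 is true
  deductible ≤ 5446 USD: 9686 ≤ 5446 is false
  policy age ≥ 216 months: 196 ≥ 216 is false
  police report filed: yes → true
  premiums current: yes → true
  NOT relevant rider attached: yes → false
  peril ∈ {fire, other, vandalism}: collision is not in the set → false
  deductible ≤ 510 USD: 9686 ≤ 510 is false
Combine:
[1.1.3.1] false AND true = false
[1.1.3] NOT false = true
[1.1.4] false AND true = false
[1.1] false OR true OR true OR false = true
[1] NOT true = false
[2.1] false AND false AND true = false
[2.2] exactly-one(true, false) = true
[2] false OR true = true
[3.1.1.2] false OR false = false
[3.1.1] false OR false = false
[3.1] NOT false = true
[3.2] false OR false OR false = false
[3] true → false = false
[root] false OR true OR false = true
Overall: true → paid

Paid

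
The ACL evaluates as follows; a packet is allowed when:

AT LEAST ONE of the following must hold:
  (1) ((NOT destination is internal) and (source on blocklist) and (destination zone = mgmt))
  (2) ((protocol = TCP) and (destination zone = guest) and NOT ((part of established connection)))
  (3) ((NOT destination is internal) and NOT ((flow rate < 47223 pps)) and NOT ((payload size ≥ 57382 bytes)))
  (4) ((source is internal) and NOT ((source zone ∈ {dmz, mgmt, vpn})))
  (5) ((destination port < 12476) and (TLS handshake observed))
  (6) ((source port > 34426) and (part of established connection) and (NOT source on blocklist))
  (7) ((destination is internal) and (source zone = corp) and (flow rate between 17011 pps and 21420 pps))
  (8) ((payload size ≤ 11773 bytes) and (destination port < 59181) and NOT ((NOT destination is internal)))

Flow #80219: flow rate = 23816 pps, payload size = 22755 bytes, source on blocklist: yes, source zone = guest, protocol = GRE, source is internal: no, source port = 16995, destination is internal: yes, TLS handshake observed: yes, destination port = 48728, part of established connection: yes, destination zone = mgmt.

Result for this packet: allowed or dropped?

Dropped

Atomic conditions:
  NOT destination is internal: yes → false
  source on blocklist: yes → true
  destination zone = mgmt: mgmt == mgmt is true
  protocol = TCP: GRE == TCP is false
  destination zone = guest: mgmt == guest is false
  part of established connection: yes → true
  flow rate < 47223 pps: 23816 < 47223 is true
  payload size ≥ 57382 bytes: 22755 ≥ 57382 is false
  source is internal: no → false
  source zone ∈ {dmz, mgmt, vpn}: guest is not in the set → false
  destination port < 12476: 48728 < 12476 is false
  TLS handshake observed: yes → true
  source port > 34426: 16995 > 34426 is false
  NOT source on blocklist: yes → false
  destination is internal: yes → true
  source zone = corp: guest == corp is false
  flow rate between 17011 pps and 21420 pps: 23816 in [17011, 21420] is false
  payload size ≤ 11773 bytes: 22755 ≤ 11773 is false
  destination port < 59181: 48728 < 59181 is true
Combine:
[1] false AND true AND true = false
[2.3] NOT true = false
[2] false AND false AND false = false
[3.2] NOT true = false
[3.3] NOT false = true
[3] false AND false AND true = false
[4.2] NOT false = true
[4] false AND true = false
[5] false AND true = false
[6] false AND true AND false = false
[7] true AND false AND false = false
[8.3] NOT false = true
[8] false AND true AND true = false
[root] false OR false OR false OR false OR false OR false OR false OR false = false
Overall: false → dropped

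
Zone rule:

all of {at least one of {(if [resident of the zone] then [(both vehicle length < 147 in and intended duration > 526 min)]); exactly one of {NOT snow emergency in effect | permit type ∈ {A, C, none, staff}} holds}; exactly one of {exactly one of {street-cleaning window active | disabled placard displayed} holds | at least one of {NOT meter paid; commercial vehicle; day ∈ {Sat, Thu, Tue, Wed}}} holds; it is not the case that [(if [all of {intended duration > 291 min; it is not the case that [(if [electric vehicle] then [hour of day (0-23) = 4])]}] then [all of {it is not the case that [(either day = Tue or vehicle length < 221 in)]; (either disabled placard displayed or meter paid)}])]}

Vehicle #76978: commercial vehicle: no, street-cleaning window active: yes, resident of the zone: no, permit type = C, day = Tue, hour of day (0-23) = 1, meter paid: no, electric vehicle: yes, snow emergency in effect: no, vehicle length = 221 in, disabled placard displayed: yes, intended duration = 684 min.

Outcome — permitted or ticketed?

Atomic conditions:
  resident of the zone: no → false
  vehicle length < 147 in: 221 < 147 is false
  intended duration > 526 min: 684 > 526 is true
  NOT snow emergency in effect: no → true
  permit type ∈ {A, C, none, staff}: C is in the set → true
  street-cleaning window active: yes → true
  disabled placard displayed: yes → true
  NOT meter paid: no → true
  commercial vehicle: no → false
  day ∈ {Sat, Thu, Tue, Wed}: Tue is in the set → true
  intended duration > 291 min: 684 > 291 is true
  electric vehicle: yes → true
  hour of day (0-23) = 4: 1 == 4 is false
  day = Tue: Tue == Tue is true
  vehicle length < 221 in: 221 < 221 is false
  meter paid: no → false
Combine:
[1.1.2] false AND true = false
[1.1] false → false (antecedent false ⇒ implication holds) = true
[1.2] exactly-one(true, true) = false
[1] true OR false = true
[2.1] exactly-one(true, true) = false
[2.2] true OR false OR true = true
[2] exactly-one(false, true) = true
[3.1.1.2.1] true → false = false
[3.1.1.2] NOT false = true
[3.1.1] true AND true = true
[3.1.2.1.1] true OR false = true
[3.1.2.1] NOT true = false
[3.1.2.2] true OR false = true
[3.1.2] false AND true = false
[3.1] true → false = false
[3] NOT false = true
[root] true AND true AND true = true
Overall: true → permitted

Permitted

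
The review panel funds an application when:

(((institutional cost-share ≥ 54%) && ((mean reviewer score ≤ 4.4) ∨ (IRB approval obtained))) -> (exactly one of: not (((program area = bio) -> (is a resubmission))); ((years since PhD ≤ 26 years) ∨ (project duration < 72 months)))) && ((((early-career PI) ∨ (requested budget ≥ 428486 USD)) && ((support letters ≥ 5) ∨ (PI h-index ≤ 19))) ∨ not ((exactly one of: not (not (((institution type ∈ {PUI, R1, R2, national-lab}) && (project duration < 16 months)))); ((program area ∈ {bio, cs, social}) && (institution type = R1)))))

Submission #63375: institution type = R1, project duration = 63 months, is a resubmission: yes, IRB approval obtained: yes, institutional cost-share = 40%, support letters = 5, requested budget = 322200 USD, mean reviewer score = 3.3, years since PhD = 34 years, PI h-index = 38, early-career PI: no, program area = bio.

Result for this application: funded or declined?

Declined

Atomic conditions:
  institutional cost-share ≥ 54%: 40 ≥ 54 is false
  mean reviewer score ≤ 4.4: 3.3 ≤ 4.4 is true
  IRB approval obtained: yes → true
  program area = bio: bio == bio is true
  is a resubmission: yes → true
  years since PhD ≤ 26 years: 34 ≤ 26 is false
  project duration < 72 months: 63 < 72 is true
  early-career PI: no → false
  requested budget ≥ 428486 USD: 322200 ≥ 428486 is false
  support letters ≥ 5: 5 ≥ 5 is true
  PI h-index ≤ 19: 38 ≤ 19 is false
  institution type ∈ {PUI, R1, R2, national-lab}: R1 is in the set → true
  project duration < 16 months: 63 < 16 is false
  program area ∈ {bio, cs, social}: bio is in the set → true
  institution type = R1: R1 == R1 is true
Combine:
[1.1.2] true OR true = true
[1.1] false AND true = false
[1.2.1.1] true → true = true
[1.2.1] NOT true = false
[1.2.2] false OR true = true
[1.2] exactly-one(false, true) = true
[1] false → true (antecedent false ⇒ implication holds) = true
[2.1.1] false OR false = false
[2.1.2] true OR false = true
[2.1] false AND true = false
[2.2.1.1.1.1] true AND false = false
[2.2.1.1.1] NOT false = true
[2.2.1.1] NOT true = false
[2.2.1.2] true AND true = true
[2.2.1] exactly-one(false, true) = true
[2.2] NOT true = false
[2] false OR false = false
[root] true AND false = false
Overall: false → declined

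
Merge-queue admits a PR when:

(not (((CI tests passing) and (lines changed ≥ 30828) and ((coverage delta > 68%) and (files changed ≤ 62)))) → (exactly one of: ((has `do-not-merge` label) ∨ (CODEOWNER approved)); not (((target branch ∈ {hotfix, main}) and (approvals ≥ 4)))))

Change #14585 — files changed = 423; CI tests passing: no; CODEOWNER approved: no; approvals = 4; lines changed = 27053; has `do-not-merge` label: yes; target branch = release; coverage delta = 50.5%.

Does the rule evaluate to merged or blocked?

Atomic conditions:
  CI tests passing: no → false
  lines changed ≥ 30828: 27053 ≥ 30828 is false
  coverage delta > 68%: 50.5 > 68 is false
  files changed ≤ 62: 423 ≤ 62 is false
  has `do-not-merge` label: yes → true
  CODEOWNER approved: no → false
  target branch ∈ {hotfix, main}: release is not in the set → false
  approvals ≥ 4: 4 ≥ 4 is true
Combine:
[1.1.3] false AND false = false
[1.1] false AND false AND false = false
[1] NOT false = true
[2.1] true OR false = true
[2.2.1] false AND true = false
[2.2] NOT false = true
[2] exactly-one(true, true) = false
[root] true → false = false
Overall: false → blocked

Blocked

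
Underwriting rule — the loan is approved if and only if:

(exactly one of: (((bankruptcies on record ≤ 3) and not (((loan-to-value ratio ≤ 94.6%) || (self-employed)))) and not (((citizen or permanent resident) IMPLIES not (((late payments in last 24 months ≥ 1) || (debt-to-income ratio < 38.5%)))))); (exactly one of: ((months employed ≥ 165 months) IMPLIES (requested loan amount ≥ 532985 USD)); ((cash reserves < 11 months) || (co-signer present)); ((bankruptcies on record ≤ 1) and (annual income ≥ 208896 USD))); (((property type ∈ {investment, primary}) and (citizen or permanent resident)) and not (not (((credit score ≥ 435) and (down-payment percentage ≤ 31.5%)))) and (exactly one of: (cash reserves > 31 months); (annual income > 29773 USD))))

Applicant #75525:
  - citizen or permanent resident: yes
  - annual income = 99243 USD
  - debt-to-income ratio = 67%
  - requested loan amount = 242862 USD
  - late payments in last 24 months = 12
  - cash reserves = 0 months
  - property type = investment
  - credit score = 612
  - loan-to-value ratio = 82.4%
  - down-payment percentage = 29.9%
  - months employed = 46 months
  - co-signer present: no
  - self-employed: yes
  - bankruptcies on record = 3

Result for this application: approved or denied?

Approved

Atomic conditions:
  bankruptcies on record ≤ 3: 3 ≤ 3 is true
  loan-to-value ratio ≤ 94.6%: 82.4 ≤ 94.6 is true
  self-employed: yes → true
  citizen or permanent resident: yes → true
  late payments in last 24 months ≥ 1: 12 ≥ 1 is true
  debt-to-income ratio < 38.5%: 67 < 38.5 is false
  months employed ≥ 165 months: 46 ≥ 165 is false
  requested loan amount ≥ 532985 USD: 242862 ≥ 532985 is false
  cash reserves < 11 months: 0 < 11 is true
  co-signer present: no → false
  bankruptcies on record ≤ 1: 3 ≤ 1 is false
  annual income ≥ 208896 USD: 99243 ≥ 208896 is false
  property type ∈ {investment, primary}: investment is in the set → true
  credit score ≥ 435: 612 ≥ 435 is true
  down-payment percentage ≤ 31.5%: 29.9 ≤ 31.5 is true
  cash reserves > 31 months: 0 > 31 is false
  annual income > 29773 USD: 99243 > 29773 is true
Combine:
[1.1.2.1] true OR true = true
[1.1.2] NOT true = false
[1.1] true AND false = false
[1.2.1.2.1] true OR false = true
[1.2.1.2] NOT true = false
[1.2.1] true → false = false
[1.2] NOT false = true
[1] false AND true = false
[2.1] false → false (antecedent false ⇒ implication holds) = true
[2.2] true OR false = true
[2.3] false AND false = false
[2] exactly-one(true, true, false) = false
[3.1] true AND true = true
[3.2.1.1] true AND true = true
[3.2.1] NOT true = false
[3.2] NOT false = true
[3.3] exactly-one(false, true) = true
[3] true AND true AND true = true
[root] exactly-one(false, false, true) = true
Overall: true → approved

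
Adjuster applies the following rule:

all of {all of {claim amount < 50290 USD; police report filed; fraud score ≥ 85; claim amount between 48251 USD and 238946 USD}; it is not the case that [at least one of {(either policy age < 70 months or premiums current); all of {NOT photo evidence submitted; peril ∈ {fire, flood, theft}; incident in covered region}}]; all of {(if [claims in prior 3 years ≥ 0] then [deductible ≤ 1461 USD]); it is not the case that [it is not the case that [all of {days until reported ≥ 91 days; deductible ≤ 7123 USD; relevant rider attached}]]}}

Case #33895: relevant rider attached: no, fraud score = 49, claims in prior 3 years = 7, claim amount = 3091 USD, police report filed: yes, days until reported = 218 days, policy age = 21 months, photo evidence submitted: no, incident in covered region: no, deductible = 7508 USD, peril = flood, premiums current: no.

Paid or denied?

Denied

Atomic conditions:
  claim amount < 50290 USD: 3091 < 50290 is true
  police report filed: yes → true
  fraud score ≥ 85: 49 ≥ 85 is false
  claim amount between 48251 USD and 238946 USD: 3091 in [48251, 238946] is false
  policy age < 70 months: 21 < 70 is true
  premiums current: no → false
  NOT photo evidence submitted: no → true
  peril ∈ {fire, flood, theft}: flood is in the set → true
  incident in covered region: no → false
  claims in prior 3 years ≥ 0: 7 ≥ 0 is true
  deductible ≤ 1461 USD: 7508 ≤ 1461 is false
  days until reported ≥ 91 days: 218 ≥ 91 is true
  deductible ≤ 7123 USD: 7508 ≤ 7123 is false
  relevant rider attached: no → false
Combine:
[1] true AND true AND false AND false = false
[2.1.1] true OR false = true
[2.1.2] true AND true AND false = false
[2.1] true OR false = true
[2] NOT true = false
[3.1] true → false = false
[3.2.1.1] true AND false AND false = false
[3.2.1] NOT false = true
[3.2] NOT true = false
[3] false AND false = false
[root] false AND false AND false = false
Overall: false → denied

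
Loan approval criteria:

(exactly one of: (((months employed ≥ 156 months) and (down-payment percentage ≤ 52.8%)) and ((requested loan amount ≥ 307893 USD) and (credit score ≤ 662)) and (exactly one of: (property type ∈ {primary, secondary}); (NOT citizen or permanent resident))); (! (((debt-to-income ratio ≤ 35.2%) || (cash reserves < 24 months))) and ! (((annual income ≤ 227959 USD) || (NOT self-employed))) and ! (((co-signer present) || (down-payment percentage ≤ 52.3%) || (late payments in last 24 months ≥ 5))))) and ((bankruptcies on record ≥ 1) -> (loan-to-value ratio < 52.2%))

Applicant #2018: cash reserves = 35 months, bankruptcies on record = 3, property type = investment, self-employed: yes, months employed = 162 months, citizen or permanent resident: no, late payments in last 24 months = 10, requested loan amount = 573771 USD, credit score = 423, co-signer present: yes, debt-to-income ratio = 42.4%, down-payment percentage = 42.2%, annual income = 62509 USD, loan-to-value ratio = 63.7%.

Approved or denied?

Denied

Atomic conditions:
  months employed ≥ 156 months: 162 ≥ 156 is true
  down-payment percentage ≤ 52.8%: 42.2 ≤ 52.8 is true
  requested loan amount ≥ 307893 USD: 573771 ≥ 307893 is true
  credit score ≤ 662: 423 ≤ 662 is true
  property type ∈ {primary, secondary}: investment is not in the set → false
  NOT citizen or permanent resident: no → true
  debt-to-income ratio ≤ 35.2%: 42.4 ≤ 35.2 is false
  cash reserves < 24 months: 35 < 24 is false
  annual income ≤ 227959 USD: 62509 ≤ 227959 is true
  NOT self-employed: yes → false
  co-signer present: yes → true
  down-payment percentage ≤ 52.3%: 42.2 ≤ 52.3 is true
  late payments in last 24 months ≥ 5: 10 ≥ 5 is true
  bankruptcies on record ≥ 1: 3 ≥ 1 is true
  loan-to-value ratio < 52.2%: 63.7 < 52.2 is false
Combine:
[1.1.1] true AND true = true
[1.1.2] true AND true = true
[1.1.3] exactly-one(false, true) = true
[1.1] true AND true AND true = true
[1.2.1.1] false OR false = false
[1.2.1] NOT false = true
[1.2.2.1] true OR false = true
[1.2.2] NOT true = false
[1.2.3.1] true OR true OR true = true
[1.2.3] NOT true = false
[1.2] true AND false AND false = false
[1] exactly-one(true, false) = true
[2] true → false = false
[root] true AND false = false
Overall: false → denied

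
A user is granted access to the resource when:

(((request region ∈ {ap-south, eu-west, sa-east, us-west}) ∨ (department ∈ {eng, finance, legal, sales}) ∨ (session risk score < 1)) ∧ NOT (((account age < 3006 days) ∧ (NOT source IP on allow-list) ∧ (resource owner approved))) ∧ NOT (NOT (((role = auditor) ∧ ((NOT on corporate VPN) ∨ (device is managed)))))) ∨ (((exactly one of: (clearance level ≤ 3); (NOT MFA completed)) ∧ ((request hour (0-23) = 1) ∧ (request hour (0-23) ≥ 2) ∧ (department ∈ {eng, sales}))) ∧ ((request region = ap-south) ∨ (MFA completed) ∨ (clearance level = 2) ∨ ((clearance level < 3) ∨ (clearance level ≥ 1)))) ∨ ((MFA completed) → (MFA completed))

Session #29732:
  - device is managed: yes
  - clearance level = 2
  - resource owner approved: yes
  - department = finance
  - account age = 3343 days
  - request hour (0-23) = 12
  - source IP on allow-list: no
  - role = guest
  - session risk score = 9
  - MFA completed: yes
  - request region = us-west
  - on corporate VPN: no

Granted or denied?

Granted

Atomic conditions:
  request region ∈ {ap-south, eu-west, sa-east, us-west}: us-west is in the set → true
  department ∈ {eng, finance, legal, sales}: finance is in the set → true
  session risk score < 1: 9 < 1 is false
  account age < 3006 days: 3343 < 3006 is false
  NOT source IP on allow-list: no → true
  resource owner approved: yes → true
  role = auditor: guest == auditor is false
  NOT on corporate VPN: no → true
  device is managed: yes → true
  clearance level ≤ 3: 2 ≤ 3 is true
  NOT MFA completed: yes → false
  request hour (0-23) = 1: 12 == 1 is false
  request hour (0-23) ≥ 2: 12 ≥ 2 is true
  department ∈ {eng, sales}: finance is not in the set → false
  request region = ap-south: us-west == ap-south is false
  MFA completed: yes → true
  clearance level = 2: 2 == 2 is true
  clearance level < 3: 2 < 3 is true
  clearance level ≥ 1: 2 ≥ 1 is true
Combine:
[1.1] true OR true OR false = true
[1.2.1] false AND true AND true = false
[1.2] NOT false = true
[1.3.1.1.2] true OR true = true
[1.3.1.1] false AND true = false
[1.3.1] NOT false = true
[1.3] NOT true = false
[1] true AND true AND false = false
[2.1.1] exactly-one(true, false) = true
[2.1.2] false AND true AND false = false
[2.1] true AND false = false
[2.2.4] true OR true = true
[2.2] false OR true OR true OR true = true
[2] false AND true = false
[3] true → true = true
[root] false OR false OR true = true
Overall: true → granted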